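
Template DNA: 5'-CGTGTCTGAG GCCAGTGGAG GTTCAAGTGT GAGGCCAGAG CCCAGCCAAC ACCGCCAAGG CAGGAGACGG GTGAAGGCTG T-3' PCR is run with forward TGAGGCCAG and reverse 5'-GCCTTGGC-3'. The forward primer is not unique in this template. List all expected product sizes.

The forward primer TGAGGCCAG matches the top strand at positions 7–15, 30–38.
The reverse primer's reverse complement is GCCAAGGC, matching at positions 54–61.
Each forward site pairs with the reverse site to give a product ending at position 61: sizes 55, 32 bp.

55 bp, 32 bp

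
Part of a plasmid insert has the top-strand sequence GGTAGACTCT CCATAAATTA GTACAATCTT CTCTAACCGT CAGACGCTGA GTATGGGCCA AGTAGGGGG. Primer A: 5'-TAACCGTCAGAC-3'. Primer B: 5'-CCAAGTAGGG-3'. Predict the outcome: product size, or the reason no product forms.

No product — both primers anneal to the same strand and extend in the same direction.

Primer A (TAACCGTCAGAC) matches the top strand at positions 34–45 (3' end points downstream).
Primer B (CCAAGTAGGG) also matches the top strand directly, at positions 58–67 — its reverse complement CCCTACTTGG is not present.
Both primers anneal to the bottom strand with 3' ends pointing the same way, so neither can prime synthesis back toward the other.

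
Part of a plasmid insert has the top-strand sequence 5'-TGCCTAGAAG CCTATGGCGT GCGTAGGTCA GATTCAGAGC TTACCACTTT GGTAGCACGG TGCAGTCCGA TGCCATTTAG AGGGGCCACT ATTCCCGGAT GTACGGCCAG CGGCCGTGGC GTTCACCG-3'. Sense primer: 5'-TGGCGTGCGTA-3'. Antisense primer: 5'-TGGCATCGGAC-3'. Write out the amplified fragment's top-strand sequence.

Forward primer TGGCGTGCGTA is found on the top strand at positions 15–25.
Taking the reverse complement of TGGCATCGGAC gives GTCCGATGCCA, found at positions 65–75 on the template; the primer anneals here to the top strand with its 3' end pointing upstream.
The product is the template from position 15 through 75 (61 bp).

5'-TGGCGTGCGTAGGTCAGATTCAGAGCTTACCACTTTGGTAGCACGGTGCAGTCCGATGCCA-3'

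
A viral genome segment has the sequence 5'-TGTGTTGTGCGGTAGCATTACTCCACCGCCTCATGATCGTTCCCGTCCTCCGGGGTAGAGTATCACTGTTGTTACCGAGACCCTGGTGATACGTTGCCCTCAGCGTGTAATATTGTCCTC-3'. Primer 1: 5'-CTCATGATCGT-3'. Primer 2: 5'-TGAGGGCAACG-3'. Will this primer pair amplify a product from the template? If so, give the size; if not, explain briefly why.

Yes — a 73 bp product.

Primer 1 (CTCATGATCGT) matches the top strand at positions 30–40; it acts as a forward primer.
Primer 2's reverse complement is CGTTGCCCTCA, matching the top strand at positions 92–102; it acts as a reverse primer.
The 3' ends face each other across positions 30–102, giving a 73 bp product.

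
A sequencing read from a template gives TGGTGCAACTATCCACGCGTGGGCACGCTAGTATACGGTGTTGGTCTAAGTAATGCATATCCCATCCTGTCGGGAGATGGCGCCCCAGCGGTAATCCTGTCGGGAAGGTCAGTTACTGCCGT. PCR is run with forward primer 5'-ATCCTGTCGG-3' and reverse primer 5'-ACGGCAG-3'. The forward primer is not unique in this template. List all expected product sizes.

59 bp, 29 bp

The forward primer ATCCTGTCGG matches the top strand at positions 64–73, 94–103.
The reverse primer's reverse complement is CTGCCGT, matching at positions 116–122.
Each forward site pairs with the reverse site to give a product ending at position 122: sizes 59, 29 bp.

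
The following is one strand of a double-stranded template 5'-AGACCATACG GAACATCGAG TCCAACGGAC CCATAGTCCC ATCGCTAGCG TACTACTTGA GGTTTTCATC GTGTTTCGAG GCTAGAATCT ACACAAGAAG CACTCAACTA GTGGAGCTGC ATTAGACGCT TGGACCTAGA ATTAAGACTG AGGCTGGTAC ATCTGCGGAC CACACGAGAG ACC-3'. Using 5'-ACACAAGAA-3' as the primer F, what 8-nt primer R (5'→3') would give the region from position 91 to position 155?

5'-AGCCTCAG-3'

The product's 3' end on the top strand is position 155.
The reverse primer anneals to the top strand over positions 148–155, i.e. to CTGAGGCT.
Its sequence written 5'→3' is the reverse complement: AGCCTCAG.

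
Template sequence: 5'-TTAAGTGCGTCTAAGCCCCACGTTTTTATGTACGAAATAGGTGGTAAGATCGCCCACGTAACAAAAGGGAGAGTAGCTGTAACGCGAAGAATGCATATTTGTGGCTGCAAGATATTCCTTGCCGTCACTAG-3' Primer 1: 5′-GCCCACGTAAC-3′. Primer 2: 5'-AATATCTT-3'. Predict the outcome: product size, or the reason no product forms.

Yes — a 65 bp product.

Primer 1 (GCCCACGTAAC) matches the top strand at positions 52–62; it acts as a forward primer.
Primer 2's reverse complement is AAGATATT, matching the top strand at positions 109–116; it acts as a reverse primer.
The 3' ends face each other across positions 52–116, giving a 65 bp product.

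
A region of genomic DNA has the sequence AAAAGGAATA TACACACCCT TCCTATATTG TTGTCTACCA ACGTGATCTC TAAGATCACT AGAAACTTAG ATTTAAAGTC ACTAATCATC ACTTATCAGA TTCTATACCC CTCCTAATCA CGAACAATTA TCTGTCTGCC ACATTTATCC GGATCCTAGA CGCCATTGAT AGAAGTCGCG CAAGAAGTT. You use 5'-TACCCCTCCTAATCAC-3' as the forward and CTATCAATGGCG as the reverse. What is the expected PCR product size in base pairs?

Scanning the template, TACCCCTCCTAATCAC occurs at positions 106–121; this primer anneals to the bottom strand there with its 3' end pointing downstream.
The reverse primer's reverse complement is CGCCATTGATAG, which matches the template at positions 161–172.
Amplicon spans positions 106–172: 67 bp.

67 bp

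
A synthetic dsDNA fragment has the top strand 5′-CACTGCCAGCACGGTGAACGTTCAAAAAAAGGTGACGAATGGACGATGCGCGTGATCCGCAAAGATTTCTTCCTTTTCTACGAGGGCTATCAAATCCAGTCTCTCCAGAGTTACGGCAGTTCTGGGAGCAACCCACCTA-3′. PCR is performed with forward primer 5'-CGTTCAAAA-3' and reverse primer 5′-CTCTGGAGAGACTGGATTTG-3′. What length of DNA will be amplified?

The forward primer matches the template at positions 19–27.
Taking the reverse complement of CTCTGGAGAGACTGGATTTG gives CAAATCCAGTCTCTCCAGAG, found at positions 91–110 on the template; the primer anneals here to the top strand with its 3' end pointing upstream.
Amplicon spans positions 19–110: 92 bp.

92 bp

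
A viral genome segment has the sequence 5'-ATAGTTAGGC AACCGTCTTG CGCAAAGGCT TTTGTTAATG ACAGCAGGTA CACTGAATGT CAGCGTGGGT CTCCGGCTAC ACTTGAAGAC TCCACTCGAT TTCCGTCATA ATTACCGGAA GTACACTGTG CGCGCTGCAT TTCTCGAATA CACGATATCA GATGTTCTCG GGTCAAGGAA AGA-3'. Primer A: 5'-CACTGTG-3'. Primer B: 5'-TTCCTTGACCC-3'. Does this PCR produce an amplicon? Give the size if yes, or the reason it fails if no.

Primer A (CACTGTG) matches the top strand at positions 124–130; it acts as a forward primer.
Primer B's reverse complement is GGGTCAAGGAA, matching the top strand at positions 170–180; it acts as a reverse primer.
The 3' ends face each other across positions 124–180, giving a 57 bp product.

Yes — a 57 bp product.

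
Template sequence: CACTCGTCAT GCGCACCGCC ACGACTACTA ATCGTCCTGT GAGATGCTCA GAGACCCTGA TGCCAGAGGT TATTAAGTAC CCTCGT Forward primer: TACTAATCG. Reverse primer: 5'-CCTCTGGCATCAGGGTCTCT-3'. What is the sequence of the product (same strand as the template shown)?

Forward primer TACTAATCG is found on the top strand at positions 26–34.
Reverse complement of the reverse primer: AGAGACCCTGATGCCAGAGG. This occurs on the top strand at positions 50–69.
The product is the template from position 26 through 69 (44 bp).

5'-TACTAATCGTCCTGTGAGATGCTCAGAGACCCTGATGCCAGAGG-3'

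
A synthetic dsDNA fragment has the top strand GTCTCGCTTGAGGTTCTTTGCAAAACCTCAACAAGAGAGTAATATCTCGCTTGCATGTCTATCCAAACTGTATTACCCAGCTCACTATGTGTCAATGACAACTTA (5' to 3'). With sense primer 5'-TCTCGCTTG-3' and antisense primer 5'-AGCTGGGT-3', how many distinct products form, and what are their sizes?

The forward primer TCTCGCTTG matches the top strand at positions 2–10, 45–53.
The reverse primer's reverse complement is ACCCAGCT, matching at positions 75–82.
Each forward site pairs with the reverse site to give a product ending at position 82: sizes 81, 38 bp.

Two products: 81 bp, 38 bp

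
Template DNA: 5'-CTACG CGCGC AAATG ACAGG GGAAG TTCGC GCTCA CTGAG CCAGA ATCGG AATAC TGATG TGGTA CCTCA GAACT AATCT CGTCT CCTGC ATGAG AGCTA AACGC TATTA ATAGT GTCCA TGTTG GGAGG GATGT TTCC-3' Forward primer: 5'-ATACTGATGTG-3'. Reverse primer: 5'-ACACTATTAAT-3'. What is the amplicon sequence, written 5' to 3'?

Scanning the template, ATACTGATGTG occurs at positions 52–62; this primer anneals to the bottom strand there with its 3' end pointing downstream.
Reverse complement of the reverse primer: ATTAATAGTGT. This occurs on the top strand at positions 107–117.
The product is the template from position 52 through 117 (66 bp).

5'-ATACTGATGTGGTACCTCAGAACTAATCTCGTCTCCTGCATGAGAGCTAAACGCTATTAATAGTGT-3'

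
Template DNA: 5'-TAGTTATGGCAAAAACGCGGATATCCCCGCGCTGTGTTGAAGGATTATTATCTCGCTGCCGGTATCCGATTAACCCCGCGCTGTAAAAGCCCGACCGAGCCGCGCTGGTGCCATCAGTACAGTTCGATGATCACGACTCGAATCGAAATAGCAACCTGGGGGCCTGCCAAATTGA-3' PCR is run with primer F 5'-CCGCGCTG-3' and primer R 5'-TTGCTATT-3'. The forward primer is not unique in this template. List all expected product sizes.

128 bp, 79 bp, 55 bp

The forward primer CCGCGCTG matches the top strand at positions 27–34, 76–83, 100–107.
The reverse primer's reverse complement is AATAGCAA, matching at positions 147–154.
Each forward site pairs with the reverse site to give a product ending at position 154: sizes 128, 79, 55 bp.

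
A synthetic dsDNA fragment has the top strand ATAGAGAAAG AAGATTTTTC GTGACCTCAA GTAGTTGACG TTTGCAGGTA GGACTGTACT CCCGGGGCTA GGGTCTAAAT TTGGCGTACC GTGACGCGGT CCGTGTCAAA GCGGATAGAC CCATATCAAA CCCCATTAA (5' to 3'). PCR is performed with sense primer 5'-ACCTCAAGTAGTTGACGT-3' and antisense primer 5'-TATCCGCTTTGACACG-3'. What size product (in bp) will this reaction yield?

94 bp

Scanning the template, ACCTCAAGTAGTTGACGT occurs at positions 24–41; this primer anneals to the bottom strand there with its 3' end pointing downstream.
Reverse complement of the reverse primer: CGTGTCAAAGCGGATA. This occurs on the top strand at positions 102–117.
Amplicon spans positions 24–117: 94 bp.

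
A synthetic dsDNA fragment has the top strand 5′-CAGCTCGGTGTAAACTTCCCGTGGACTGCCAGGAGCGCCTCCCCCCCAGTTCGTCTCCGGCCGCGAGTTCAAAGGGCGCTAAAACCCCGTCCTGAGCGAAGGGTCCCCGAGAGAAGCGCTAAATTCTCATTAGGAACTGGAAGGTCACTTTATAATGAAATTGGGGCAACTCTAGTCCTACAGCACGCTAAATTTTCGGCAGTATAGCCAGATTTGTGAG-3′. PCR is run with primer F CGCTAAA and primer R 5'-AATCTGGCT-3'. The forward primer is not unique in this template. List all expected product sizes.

138 bp, 98 bp, 29 bp

The forward primer CGCTAAA matches the top strand at positions 77–83, 117–123, 186–192.
The reverse primer's reverse complement is AGCCAGATT, matching at positions 206–214.
Each forward site pairs with the reverse site to give a product ending at position 214: sizes 138, 98, 29 bp.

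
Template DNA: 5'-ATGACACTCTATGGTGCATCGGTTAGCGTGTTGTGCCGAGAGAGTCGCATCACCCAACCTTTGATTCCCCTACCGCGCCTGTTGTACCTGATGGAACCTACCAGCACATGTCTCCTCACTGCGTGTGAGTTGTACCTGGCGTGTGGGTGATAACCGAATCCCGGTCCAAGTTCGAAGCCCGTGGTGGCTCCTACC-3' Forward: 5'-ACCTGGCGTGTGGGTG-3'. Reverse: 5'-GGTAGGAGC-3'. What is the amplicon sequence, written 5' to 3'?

5'-ACCTGGCGTGTGGGTGATAACCGAATCCCGGTCCAAGTTCGAAGCCCGTGGTGGCTCCTACC-3'

The forward primer matches the template at positions 134–149.
Taking the reverse complement of GGTAGGAGC gives GCTCCTACC, found at positions 187–195 on the template; the primer anneals here to the top strand with its 3' end pointing upstream.
The product is the template from position 134 through 195 (62 bp).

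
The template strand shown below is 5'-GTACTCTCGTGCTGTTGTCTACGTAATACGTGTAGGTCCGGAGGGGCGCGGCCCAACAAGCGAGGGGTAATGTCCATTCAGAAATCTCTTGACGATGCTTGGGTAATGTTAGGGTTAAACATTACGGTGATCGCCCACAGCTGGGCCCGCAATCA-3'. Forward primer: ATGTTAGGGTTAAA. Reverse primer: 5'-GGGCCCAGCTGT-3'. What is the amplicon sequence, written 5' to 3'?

Forward primer ATGTTAGGGTTAAA is found on the top strand at positions 106–119.
Reverse complement of the reverse primer: ACAGCTGGGCCC. This occurs on the top strand at positions 137–148.
The product is the template from position 106 through 148 (43 bp).

5'-ATGTTAGGGTTAAACATTACGGTGATCGCCCACAGCTGGGCCC-3'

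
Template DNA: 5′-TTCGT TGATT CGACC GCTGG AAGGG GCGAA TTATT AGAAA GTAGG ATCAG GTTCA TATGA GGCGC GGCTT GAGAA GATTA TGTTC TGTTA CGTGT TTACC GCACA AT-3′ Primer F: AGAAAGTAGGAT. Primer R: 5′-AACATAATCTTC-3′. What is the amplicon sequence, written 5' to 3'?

Scanning the template, AGAAAGTAGGAT occurs at positions 36–47; this primer anneals to the bottom strand there with its 3' end pointing downstream.
Reverse complement of the reverse primer: GAAGATTATGTT. This occurs on the top strand at positions 73–84.
The product is the template from position 36 through 84 (49 bp).

5'-AGAAAGTAGGATCAGGTTCATATGAGGCGCGGCTTGAGAAGATTATGTT-3'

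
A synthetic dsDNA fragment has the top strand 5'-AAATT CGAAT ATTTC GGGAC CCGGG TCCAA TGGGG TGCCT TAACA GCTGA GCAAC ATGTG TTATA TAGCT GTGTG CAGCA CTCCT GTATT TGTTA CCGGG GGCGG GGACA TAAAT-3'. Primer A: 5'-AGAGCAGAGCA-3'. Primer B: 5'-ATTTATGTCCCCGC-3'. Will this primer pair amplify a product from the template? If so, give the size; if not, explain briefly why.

No product — primer A has no binding site in the template.

Primer A (AGAGCAGAGCA) does not match the top strand, and its reverse complement TGCTCTGCTCT does not match either.
With no annealing site for primer A, no amplification occurs.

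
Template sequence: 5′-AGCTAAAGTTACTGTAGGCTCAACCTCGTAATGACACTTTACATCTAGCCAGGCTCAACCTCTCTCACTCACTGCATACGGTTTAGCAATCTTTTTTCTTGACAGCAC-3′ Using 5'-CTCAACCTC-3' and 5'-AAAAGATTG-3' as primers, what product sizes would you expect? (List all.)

77 bp, 42 bp

The forward primer CTCAACCTC matches the top strand at positions 19–27, 54–62.
The reverse primer's reverse complement is CAATCTTTT, matching at positions 87–95.
Each forward site pairs with the reverse site to give a product ending at position 95: sizes 77, 42 bp.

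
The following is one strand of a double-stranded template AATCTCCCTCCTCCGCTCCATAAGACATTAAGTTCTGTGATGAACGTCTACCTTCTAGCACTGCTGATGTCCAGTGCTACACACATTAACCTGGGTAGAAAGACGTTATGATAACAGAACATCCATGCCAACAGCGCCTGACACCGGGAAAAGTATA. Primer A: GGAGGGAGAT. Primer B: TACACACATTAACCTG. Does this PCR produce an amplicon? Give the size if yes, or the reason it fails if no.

Primer A (GGAGGGAGAT) has reverse complement ATCTCCCTCC, which matches the top strand at positions 2–11; primer A anneals to the top strand there with its 3' end pointing upstream toward position 2.
Primer B (TACACACATTAACCTG) matches the top strand directly at positions 78–93; it anneals to the bottom strand with its 3' end pointing downstream toward position 93.
The 3' ends diverge (primer A extends toward position 1, primer B toward position 157), so the primers never converge on a shared product.

No product — the primers' 3' ends point away from each other.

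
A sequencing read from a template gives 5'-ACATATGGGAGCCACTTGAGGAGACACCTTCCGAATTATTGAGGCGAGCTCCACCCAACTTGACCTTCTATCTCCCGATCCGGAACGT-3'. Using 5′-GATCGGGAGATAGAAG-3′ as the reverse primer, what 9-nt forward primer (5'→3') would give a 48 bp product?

5'-GAATTATTG-3'

The reverse primer's reverse complement CTTCTATCTCCCGATC matches the template at positions 65–80, so the product ends at position 80.
A 48 bp product then starts at position 80 − 48 + 1 = 33.
The forward primer is identical to the top strand there: GAATTATTG.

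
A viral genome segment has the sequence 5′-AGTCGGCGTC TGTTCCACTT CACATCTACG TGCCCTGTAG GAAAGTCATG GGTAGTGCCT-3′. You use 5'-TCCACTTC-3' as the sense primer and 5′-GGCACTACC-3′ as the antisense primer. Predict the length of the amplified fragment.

46 bp

The forward primer matches the template at positions 14–21.
The reverse primer's reverse complement is GGTAGTGCC, which matches the template at positions 51–59.
Amplicon spans positions 14–59: 46 bp.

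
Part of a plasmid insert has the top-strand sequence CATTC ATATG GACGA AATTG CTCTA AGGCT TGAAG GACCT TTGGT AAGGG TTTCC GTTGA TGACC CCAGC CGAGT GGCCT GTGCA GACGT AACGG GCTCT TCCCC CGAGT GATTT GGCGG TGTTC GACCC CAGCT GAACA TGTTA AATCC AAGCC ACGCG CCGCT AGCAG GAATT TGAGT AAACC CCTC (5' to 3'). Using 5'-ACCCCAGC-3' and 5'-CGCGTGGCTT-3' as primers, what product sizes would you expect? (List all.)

The forward primer ACCCCAGC matches the top strand at positions 63–70, 127–134.
The reverse primer's reverse complement is AAGCCACGCG, matching at positions 151–160.
Each forward site pairs with the reverse site to give a product ending at position 160: sizes 98, 34 bp.

98 bp, 34 bp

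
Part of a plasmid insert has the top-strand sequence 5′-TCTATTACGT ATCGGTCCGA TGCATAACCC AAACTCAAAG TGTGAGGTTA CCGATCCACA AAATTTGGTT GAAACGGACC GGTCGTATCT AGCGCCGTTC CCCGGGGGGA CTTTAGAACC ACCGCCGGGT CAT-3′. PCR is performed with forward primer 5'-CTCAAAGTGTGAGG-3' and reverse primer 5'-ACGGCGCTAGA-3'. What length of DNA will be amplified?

The forward primer matches the template at positions 34–47.
The reverse primer's reverse complement is TCTAGCGCCGT, which matches the template at positions 88–98.
Product length = (reverse-primer end) − (forward-primer start) + 1 = 98 − 34 + 1 = 65 bp.

65 bp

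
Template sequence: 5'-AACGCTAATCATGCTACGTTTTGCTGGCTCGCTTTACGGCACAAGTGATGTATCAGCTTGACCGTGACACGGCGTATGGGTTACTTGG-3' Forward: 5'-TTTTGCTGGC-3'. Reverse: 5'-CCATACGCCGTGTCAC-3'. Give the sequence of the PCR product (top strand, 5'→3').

The forward primer matches the template at positions 19–28.
Taking the reverse complement of CCATACGCCGTGTCAC gives GTGACACGGCGTATGG, found at positions 64–79 on the template; the primer anneals here to the top strand with its 3' end pointing upstream.
The product is the template from position 19 through 79 (61 bp).

5'-TTTTGCTGGCTCGCTTTACGGCACAAGTGATGTATCAGCTTGACCGTGACACGGCGTATGG-3'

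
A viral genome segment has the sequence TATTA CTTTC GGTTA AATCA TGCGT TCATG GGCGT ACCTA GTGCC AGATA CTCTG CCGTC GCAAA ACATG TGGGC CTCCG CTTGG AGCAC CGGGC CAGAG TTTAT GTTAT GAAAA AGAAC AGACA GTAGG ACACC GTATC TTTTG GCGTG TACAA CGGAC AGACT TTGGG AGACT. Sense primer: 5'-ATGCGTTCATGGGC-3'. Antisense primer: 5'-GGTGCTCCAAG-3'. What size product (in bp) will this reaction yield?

72 bp

The forward primer matches the template at positions 20–33.
The reverse primer's reverse complement is CTTGGAGCACC, which matches the template at positions 81–91.
Product length = (reverse-primer end) − (forward-primer start) + 1 = 91 − 20 + 1 = 72 bp.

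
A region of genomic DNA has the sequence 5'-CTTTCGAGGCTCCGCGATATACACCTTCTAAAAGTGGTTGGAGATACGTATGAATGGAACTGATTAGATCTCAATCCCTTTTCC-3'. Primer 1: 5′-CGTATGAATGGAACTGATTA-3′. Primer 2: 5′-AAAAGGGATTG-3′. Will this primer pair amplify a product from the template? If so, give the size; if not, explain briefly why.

Primer 1 (CGTATGAATGGAACTGATTA) matches the top strand at positions 47–66; it acts as a forward primer.
Primer 2's reverse complement is CAATCCCTTTT, matching the top strand at positions 72–82; it acts as a reverse primer.
The 3' ends face each other across positions 47–82, giving a 36 bp product.

Yes — a 36 bp product.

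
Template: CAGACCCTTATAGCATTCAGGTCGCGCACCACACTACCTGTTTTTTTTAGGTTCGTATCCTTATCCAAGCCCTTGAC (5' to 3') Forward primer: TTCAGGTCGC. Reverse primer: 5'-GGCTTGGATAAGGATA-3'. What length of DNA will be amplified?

The forward primer matches the template at positions 16–25.
Taking the reverse complement of GGCTTGGATAAGGATA gives TATCCTTATCCAAGCC, found at positions 56–71 on the template; the primer anneals here to the top strand with its 3' end pointing upstream.
The product runs from position 16 to position 71, so its length is 71 − 16 + 1 = 56 bp.

56 bp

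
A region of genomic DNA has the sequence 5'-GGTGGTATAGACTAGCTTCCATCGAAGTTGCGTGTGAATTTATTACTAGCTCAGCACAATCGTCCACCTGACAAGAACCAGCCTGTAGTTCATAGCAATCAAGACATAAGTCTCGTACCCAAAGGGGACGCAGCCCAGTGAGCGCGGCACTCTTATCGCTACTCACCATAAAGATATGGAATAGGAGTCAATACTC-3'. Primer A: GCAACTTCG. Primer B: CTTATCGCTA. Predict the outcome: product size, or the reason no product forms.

No product — the primers' 3' ends point away from each other.

Primer A (GCAACTTCG) has reverse complement CGAAGTTGC, which matches the top strand at positions 23–31; primer A anneals to the top strand there with its 3' end pointing upstream toward position 23.
Primer B (CTTATCGCTA) matches the top strand directly at positions 152–161; it anneals to the bottom strand with its 3' end pointing downstream toward position 161.
The 3' ends diverge (primer A extends toward position 1, primer B toward position 196), so the primers never converge on a shared product.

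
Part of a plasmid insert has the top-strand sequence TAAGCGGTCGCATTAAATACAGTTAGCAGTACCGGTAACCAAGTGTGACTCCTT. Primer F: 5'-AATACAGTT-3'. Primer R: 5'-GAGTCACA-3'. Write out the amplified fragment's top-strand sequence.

Forward primer AATACAGTT is found on the top strand at positions 16–24.
The reverse primer's reverse complement is TGTGACTC, which matches the template at positions 44–51.
The product is the template from position 16 through 51 (36 bp).

5'-AATACAGTTAGCAGTACCGGTAACCAAGTGTGACTC-3'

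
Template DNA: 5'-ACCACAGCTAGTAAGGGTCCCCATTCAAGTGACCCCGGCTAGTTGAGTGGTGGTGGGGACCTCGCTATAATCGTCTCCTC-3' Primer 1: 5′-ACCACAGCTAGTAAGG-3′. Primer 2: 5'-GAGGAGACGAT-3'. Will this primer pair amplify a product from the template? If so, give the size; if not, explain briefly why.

Yes — an 80 bp product.

Primer 1 (ACCACAGCTAGTAAGG) matches the top strand at positions 1–16; it acts as a forward primer.
Primer 2's reverse complement is ATCGTCTCCTC, matching the top strand at positions 70–80; it acts as a reverse primer.
The 3' ends face each other across positions 1–80, giving an 80 bp product.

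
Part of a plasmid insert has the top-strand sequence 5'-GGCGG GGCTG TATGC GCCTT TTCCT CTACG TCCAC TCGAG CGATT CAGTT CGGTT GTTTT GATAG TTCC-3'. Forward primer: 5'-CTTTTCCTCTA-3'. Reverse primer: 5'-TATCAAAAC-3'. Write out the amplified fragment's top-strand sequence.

The forward primer matches the template at positions 18–28.
Taking the reverse complement of TATCAAAAC gives GTTTTGATA, found at positions 56–64 on the template; the primer anneals here to the top strand with its 3' end pointing upstream.
The product is the template from position 18 through 64 (47 bp).

5'-CTTTTCCTCTACGTCCACTCGAGCGATTCAGTTCGGTTGTTTTGATA-3'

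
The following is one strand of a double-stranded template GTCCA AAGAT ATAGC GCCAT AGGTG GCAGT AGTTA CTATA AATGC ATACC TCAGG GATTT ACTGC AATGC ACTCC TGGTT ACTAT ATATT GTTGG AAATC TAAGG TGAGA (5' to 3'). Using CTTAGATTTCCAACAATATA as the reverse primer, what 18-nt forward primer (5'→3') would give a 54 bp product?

5'-TCAGGGATTTACTGCAAT-3'

The reverse primer's reverse complement TATATTGTTGGAAATCTAAG matches the template at positions 85–104, so the product ends at position 104.
A 54 bp product then starts at position 104 − 54 + 1 = 51.
The forward primer is identical to the top strand there: TCAGGGATTTACTGCAAT.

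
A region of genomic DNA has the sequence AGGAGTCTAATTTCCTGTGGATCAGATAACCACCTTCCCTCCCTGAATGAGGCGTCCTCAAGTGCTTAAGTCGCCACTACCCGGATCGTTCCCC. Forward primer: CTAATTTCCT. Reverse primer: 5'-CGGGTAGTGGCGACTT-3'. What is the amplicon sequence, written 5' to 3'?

5'-CTAATTTCCTGTGGATCAGATAACCACCTTCCCTCCCTGAATGAGGCGTCCTCAAGTGCTTAAGTCGCCACTACCCG-3'

Forward primer CTAATTTCCT is found on the top strand at positions 7–16.
The reverse primer's reverse complement is AAGTCGCCACTACCCG, which matches the template at positions 68–83.
The product is the template from position 7 through 83 (77 bp).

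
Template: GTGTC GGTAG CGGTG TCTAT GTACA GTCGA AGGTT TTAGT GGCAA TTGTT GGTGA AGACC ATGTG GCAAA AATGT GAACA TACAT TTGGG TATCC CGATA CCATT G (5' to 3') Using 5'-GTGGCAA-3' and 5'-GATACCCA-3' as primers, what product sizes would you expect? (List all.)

The forward primer GTGGCAA matches the top strand at positions 39–45, 63–69.
The reverse primer's reverse complement is TGGGTATC, matching at positions 87–94.
Each forward site pairs with the reverse site to give a product ending at position 94: sizes 56, 32 bp.

56 bp, 32 bp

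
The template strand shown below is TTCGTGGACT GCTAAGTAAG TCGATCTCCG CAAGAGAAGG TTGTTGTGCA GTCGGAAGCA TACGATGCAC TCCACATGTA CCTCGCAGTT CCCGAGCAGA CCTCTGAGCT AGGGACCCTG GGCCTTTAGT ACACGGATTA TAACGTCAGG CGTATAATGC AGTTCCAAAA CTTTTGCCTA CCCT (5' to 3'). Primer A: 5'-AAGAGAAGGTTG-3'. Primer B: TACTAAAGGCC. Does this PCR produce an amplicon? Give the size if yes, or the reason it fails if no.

Yes — a 100 bp product.

Primer A (AAGAGAAGGTTG) matches the top strand at positions 32–43; it acts as a forward primer.
Primer B's reverse complement is GGCCTTTAGTA, matching the top strand at positions 121–131; it acts as a reverse primer.
The 3' ends face each other across positions 32–131, giving a 100 bp product.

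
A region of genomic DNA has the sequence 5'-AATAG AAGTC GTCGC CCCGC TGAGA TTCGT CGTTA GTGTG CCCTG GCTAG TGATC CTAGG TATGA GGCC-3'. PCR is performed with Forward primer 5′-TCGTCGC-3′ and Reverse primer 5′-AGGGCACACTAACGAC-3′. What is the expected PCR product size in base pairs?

Forward primer TCGTCGC is found on the top strand at positions 9–15.
The reverse primer's reverse complement is GTCGTTAGTGTGCCCT, which matches the template at positions 29–44.
The product runs from position 9 to position 44, so its length is 44 − 9 + 1 = 36 bp.

36 bp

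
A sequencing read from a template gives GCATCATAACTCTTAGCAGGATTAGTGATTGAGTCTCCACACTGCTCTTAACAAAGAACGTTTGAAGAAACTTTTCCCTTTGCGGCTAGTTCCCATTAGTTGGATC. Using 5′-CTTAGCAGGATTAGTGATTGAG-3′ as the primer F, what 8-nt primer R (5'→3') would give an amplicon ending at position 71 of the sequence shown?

The forward primer binds at positions 12–33; the product's 3' end on the top strand is position 71.
The reverse primer anneals to the top strand over positions 64–71, i.e. to GAAGAAAC.
Its sequence written 5'→3' is the reverse complement: GTTTCTTC.

5'-GTTTCTTC-3'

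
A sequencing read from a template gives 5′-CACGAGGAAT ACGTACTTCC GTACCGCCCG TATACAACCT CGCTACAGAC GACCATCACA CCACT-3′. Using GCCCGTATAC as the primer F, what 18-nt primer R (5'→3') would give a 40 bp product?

The forward primer binds at positions 26–35, so a 40 bp product ends at position 26 + 40 − 1 = 65.
The reverse primer anneals to the top strand over positions 48–65, i.e. to GACGACCATCACACCACT.
Its sequence written 5'→3' is the reverse complement: AGTGGTGTGATGGTCGTC.

5'-AGTGGTGTGATGGTCGTC-3'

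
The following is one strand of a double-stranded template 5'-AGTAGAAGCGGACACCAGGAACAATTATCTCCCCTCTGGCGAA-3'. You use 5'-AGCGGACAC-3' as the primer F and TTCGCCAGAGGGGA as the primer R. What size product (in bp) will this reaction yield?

37 bp

Scanning the template, AGCGGACAC occurs at positions 7–15; this primer anneals to the bottom strand there with its 3' end pointing downstream.
Taking the reverse complement of TTCGCCAGAGGGGA gives TCCCCTCTGGCGAA, found at positions 30–43 on the template; the primer anneals here to the top strand with its 3' end pointing upstream.
Amplicon spans positions 7–43: 37 bp.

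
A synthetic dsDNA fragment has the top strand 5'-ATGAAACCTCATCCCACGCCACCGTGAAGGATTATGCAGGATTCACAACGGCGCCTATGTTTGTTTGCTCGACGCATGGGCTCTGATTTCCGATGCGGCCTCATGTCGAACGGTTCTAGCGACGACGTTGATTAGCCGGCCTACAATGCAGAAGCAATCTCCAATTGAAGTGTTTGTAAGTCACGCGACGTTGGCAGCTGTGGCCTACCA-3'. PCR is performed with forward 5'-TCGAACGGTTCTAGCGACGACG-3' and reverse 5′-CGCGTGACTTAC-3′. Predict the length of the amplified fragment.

Forward primer TCGAACGGTTCTAGCGACGACG is found on the top strand at positions 106–127.
The reverse primer's reverse complement is GTAAGTCACGCG, which matches the template at positions 176–187.
The product runs from position 106 to position 187, so its length is 187 − 106 + 1 = 82 bp.

82 bp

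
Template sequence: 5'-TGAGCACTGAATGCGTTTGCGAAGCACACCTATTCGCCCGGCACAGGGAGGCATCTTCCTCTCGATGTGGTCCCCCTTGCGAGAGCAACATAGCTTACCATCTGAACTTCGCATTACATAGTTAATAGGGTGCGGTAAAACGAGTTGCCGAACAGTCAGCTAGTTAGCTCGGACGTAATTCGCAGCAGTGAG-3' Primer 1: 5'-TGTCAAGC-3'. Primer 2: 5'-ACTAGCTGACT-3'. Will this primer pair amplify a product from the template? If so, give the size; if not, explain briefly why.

No product — primer 1 has no binding site in the template.

Primer 1 (TGTCAAGC) does not match the top strand, and its reverse complement GCTTGACA does not match either.
With no annealing site for primer 1, no amplification occurs.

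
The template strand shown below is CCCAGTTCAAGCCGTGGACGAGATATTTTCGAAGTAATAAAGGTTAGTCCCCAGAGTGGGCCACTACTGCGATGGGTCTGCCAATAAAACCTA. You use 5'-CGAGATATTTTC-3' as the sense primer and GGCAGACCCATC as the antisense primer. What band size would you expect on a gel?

The forward primer matches the template at positions 19–30.
The reverse primer's reverse complement is GATGGGTCTGCC, which matches the template at positions 71–82.
Amplicon spans positions 19–82: 64 bp.

64 bp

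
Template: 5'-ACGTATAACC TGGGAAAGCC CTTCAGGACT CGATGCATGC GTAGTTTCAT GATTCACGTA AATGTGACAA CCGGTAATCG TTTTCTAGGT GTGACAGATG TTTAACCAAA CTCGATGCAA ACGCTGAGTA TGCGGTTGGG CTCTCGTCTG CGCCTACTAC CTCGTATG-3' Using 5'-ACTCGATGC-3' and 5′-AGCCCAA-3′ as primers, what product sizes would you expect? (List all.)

115 bp, 33 bp

The forward primer ACTCGATGC matches the top strand at positions 28–36, 110–118.
The reverse primer's reverse complement is TTGGGCT, matching at positions 136–142.
Each forward site pairs with the reverse site to give a product ending at position 142: sizes 115, 33 bp.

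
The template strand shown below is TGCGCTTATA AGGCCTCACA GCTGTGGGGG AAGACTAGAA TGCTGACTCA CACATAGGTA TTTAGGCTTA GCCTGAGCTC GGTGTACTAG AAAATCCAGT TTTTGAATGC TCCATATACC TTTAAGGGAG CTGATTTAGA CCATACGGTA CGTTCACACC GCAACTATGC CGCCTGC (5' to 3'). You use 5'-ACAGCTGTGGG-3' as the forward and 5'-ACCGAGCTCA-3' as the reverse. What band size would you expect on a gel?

Scanning the template, ACAGCTGTGGG occurs at positions 18–28; this primer anneals to the bottom strand there with its 3' end pointing downstream.
Reverse complement of the reverse primer: TGAGCTCGGT. This occurs on the top strand at positions 74–83.
Amplicon spans positions 18–83: 66 bp.

66 bp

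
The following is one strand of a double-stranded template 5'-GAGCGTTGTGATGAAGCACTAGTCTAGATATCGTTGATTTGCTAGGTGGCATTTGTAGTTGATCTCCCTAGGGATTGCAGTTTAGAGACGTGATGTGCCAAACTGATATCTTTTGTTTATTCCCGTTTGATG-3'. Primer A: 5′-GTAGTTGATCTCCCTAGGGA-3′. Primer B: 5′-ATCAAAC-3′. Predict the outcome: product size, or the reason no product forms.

Yes — a 77 bp product.

Primer A (GTAGTTGATCTCCCTAGGGA) matches the top strand at positions 55–74; it acts as a forward primer.
Primer B's reverse complement is GTTTGAT, matching the top strand at positions 125–131; it acts as a reverse primer.
The 3' ends face each other across positions 55–131, giving a 77 bp product.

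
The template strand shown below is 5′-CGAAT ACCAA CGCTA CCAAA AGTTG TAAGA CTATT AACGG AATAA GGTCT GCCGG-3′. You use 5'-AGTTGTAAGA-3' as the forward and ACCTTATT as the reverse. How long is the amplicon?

Scanning the template, AGTTGTAAGA occurs at positions 21–30; this primer anneals to the bottom strand there with its 3' end pointing downstream.
The reverse primer's reverse complement is AATAAGGT, which matches the template at positions 41–48.
Product length = (reverse-primer end) − (forward-primer start) + 1 = 48 − 21 + 1 = 28 bp.

28 bp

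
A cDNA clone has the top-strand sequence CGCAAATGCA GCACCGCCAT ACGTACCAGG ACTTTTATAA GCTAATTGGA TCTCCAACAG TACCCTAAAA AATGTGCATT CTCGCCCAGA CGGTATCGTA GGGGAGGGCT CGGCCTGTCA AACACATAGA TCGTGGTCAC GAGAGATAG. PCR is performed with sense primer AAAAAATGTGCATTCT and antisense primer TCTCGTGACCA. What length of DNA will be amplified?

78 bp

Forward primer AAAAAATGTGCATTCT is found on the top strand at positions 67–82.
Taking the reverse complement of TCTCGTGACCA gives TGGTCACGAGA, found at positions 134–144 on the template; the primer anneals here to the top strand with its 3' end pointing upstream.
The product runs from position 67 to position 144, so its length is 144 − 67 + 1 = 78 bp.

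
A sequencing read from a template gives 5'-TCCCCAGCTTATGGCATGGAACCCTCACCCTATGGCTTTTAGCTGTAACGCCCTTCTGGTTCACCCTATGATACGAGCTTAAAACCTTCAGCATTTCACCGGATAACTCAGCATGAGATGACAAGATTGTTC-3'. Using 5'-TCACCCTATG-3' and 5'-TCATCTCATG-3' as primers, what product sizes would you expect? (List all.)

97 bp, 61 bp

The forward primer TCACCCTATG matches the top strand at positions 25–34, 61–70.
The reverse primer's reverse complement is CATGAGATGA, matching at positions 112–121.
Each forward site pairs with the reverse site to give a product ending at position 121: sizes 97, 61 bp.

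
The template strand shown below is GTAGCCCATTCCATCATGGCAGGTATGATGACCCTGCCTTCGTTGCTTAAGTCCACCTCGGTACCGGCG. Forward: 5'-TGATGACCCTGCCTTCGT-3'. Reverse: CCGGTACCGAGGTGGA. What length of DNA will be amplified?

Scanning the template, TGATGACCCTGCCTTCGT occurs at positions 26–43; this primer anneals to the bottom strand there with its 3' end pointing downstream.
Taking the reverse complement of CCGGTACCGAGGTGGA gives TCCACCTCGGTACCGG, found at positions 52–67 on the template; the primer anneals here to the top strand with its 3' end pointing upstream.
Product length = (reverse-primer end) − (forward-primer start) + 1 = 67 − 26 + 1 = 42 bp.

42 bp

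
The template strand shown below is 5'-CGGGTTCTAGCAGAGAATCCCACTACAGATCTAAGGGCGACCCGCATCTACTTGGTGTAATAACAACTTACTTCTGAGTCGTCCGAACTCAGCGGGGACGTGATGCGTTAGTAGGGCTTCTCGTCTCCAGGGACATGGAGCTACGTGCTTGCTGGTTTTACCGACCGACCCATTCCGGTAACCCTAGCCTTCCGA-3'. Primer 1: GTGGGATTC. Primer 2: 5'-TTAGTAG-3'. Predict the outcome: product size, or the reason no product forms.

No product — the primers' 3' ends point away from each other.

Primer 1 (GTGGGATTC) has reverse complement GAATCCCAC, which matches the top strand at positions 15–23; primer 1 anneals to the top strand there with its 3' end pointing upstream toward position 15.
Primer 2 (TTAGTAG) matches the top strand directly at positions 108–114; it anneals to the bottom strand with its 3' end pointing downstream toward position 114.
The 3' ends diverge (primer 1 extends toward position 1, primer 2 toward position 195), so the primers never converge on a shared product.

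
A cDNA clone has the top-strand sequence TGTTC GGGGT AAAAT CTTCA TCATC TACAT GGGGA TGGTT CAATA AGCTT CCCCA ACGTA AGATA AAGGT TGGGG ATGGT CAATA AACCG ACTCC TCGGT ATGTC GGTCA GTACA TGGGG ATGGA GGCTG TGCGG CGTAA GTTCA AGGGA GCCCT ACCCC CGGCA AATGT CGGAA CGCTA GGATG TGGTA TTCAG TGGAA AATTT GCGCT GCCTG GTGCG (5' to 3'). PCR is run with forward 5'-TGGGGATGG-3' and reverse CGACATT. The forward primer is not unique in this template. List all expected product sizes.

143 bp, 102 bp, 57 bp

The forward primer TGGGGATGG matches the top strand at positions 30–38, 71–79, 116–124.
The reverse primer's reverse complement is AATGTCG, matching at positions 166–172.
Each forward site pairs with the reverse site to give a product ending at position 172: sizes 143, 102, 57 bp.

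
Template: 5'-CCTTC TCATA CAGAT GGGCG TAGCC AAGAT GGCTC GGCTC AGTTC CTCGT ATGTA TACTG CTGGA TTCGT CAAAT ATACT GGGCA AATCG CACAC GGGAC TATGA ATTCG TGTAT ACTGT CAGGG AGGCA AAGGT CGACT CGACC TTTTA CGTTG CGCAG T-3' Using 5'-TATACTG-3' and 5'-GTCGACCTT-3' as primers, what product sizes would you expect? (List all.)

86 bp, 65 bp, 27 bp

The forward primer TATACTG matches the top strand at positions 54–60, 75–81, 113–119.
The reverse primer's reverse complement is AAGGTCGAC, matching at positions 131–139.
Each forward site pairs with the reverse site to give a product ending at position 139: sizes 86, 65, 27 bp.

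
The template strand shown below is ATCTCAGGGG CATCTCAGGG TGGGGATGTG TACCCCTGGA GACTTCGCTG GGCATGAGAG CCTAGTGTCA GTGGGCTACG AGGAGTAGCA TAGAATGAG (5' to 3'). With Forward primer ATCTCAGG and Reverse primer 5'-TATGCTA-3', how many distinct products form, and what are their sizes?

Two products: 92 bp, 81 bp

The forward primer ATCTCAGG matches the top strand at positions 1–8, 12–19.
The reverse primer's reverse complement is TAGCATA, matching at positions 86–92.
Each forward site pairs with the reverse site to give a product ending at position 92: sizes 92, 81 bp.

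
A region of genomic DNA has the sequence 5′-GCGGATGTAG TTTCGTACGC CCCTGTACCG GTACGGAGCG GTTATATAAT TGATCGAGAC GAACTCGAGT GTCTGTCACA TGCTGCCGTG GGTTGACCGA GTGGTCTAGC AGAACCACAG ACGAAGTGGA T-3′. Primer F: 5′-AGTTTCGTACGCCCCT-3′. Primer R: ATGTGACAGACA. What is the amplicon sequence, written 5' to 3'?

5'-AGTTTCGTACGCCCCTGTACCGGTACGGAGCGGTTATATAATTGATCGAGACGAACTCGAGTGTCTGTCACAT-3'

Forward primer AGTTTCGTACGCCCCT is found on the top strand at positions 9–24.
Reverse complement of the reverse primer: TGTCTGTCACAT. This occurs on the top strand at positions 70–81.
The product is the template from position 9 through 81 (73 bp).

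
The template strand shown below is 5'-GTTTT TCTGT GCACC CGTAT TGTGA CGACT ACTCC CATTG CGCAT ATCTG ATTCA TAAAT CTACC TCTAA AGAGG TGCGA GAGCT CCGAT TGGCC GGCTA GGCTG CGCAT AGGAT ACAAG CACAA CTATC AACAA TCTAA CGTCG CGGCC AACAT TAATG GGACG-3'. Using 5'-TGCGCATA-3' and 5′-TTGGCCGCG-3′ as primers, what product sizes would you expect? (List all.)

The forward primer TGCGCATA matches the top strand at positions 39–46, 104–111.
The reverse primer's reverse complement is CGCGGCCAA, matching at positions 144–152.
Each forward site pairs with the reverse site to give a product ending at position 152: sizes 114, 49 bp.

114 bp, 49 bp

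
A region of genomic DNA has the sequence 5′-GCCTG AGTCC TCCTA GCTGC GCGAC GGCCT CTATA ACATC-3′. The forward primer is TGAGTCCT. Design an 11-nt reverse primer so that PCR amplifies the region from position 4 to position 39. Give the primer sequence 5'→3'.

5'-ATGTTATAGAG-3'

The product's 3' end on the top strand is position 39.
The reverse primer anneals to the top strand over positions 29–39, i.e. to CTCTATAACAT.
Its sequence written 5'→3' is the reverse complement: ATGTTATAGAG.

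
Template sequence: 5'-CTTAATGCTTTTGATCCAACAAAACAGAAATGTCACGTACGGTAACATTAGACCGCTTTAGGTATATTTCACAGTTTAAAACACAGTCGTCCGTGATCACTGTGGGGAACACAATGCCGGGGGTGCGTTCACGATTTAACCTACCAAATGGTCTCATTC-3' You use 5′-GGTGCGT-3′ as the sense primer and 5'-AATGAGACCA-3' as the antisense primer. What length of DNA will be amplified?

37 bp

Scanning the template, GGTGCGT occurs at positions 122–128; this primer anneals to the bottom strand there with its 3' end pointing downstream.
Reverse complement of the reverse primer: TGGTCTCATT. This occurs on the top strand at positions 149–158.
Amplicon spans positions 122–158: 37 bp.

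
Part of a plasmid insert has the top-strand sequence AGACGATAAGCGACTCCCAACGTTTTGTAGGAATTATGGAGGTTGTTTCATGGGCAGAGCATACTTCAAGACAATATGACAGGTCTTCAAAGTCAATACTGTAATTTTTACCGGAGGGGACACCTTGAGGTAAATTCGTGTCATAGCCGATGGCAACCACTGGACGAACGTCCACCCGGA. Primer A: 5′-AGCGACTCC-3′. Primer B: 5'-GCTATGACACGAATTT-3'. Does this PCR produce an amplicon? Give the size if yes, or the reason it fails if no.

Primer A (AGCGACTCC) matches the top strand at positions 9–17; it acts as a forward primer.
Primer B's reverse complement is AAATTCGTGTCATAGC, matching the top strand at positions 132–147; it acts as a reverse primer.
The 3' ends face each other across positions 9–147, giving a 139 bp product.

Yes — a 139 bp product.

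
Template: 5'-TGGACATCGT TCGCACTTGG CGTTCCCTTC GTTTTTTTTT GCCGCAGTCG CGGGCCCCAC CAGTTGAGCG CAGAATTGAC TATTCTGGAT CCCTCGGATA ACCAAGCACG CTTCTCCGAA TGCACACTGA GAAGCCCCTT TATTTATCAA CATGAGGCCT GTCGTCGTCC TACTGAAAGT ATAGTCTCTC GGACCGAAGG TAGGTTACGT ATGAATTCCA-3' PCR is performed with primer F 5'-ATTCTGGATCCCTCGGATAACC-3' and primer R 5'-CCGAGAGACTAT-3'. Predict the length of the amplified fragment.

111 bp

The forward primer matches the template at positions 82–103.
Reverse complement of the reverse primer: ATAGTCTCTCGG. This occurs on the top strand at positions 181–192.
Amplicon spans positions 82–192: 111 bp.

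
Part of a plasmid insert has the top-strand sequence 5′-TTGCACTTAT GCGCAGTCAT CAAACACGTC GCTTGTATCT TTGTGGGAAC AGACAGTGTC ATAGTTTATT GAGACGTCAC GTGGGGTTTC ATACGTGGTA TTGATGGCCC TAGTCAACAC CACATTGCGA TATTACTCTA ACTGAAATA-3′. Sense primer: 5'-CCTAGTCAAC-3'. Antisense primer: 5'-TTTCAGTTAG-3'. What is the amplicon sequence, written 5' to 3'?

Forward primer CCTAGTCAAC is found on the top strand at positions 109–118.
The reverse primer's reverse complement is CTAACTGAAA, which matches the template at positions 138–147.
The product is the template from position 109 through 147 (39 bp).

5'-CCTAGTCAACACCACATTGCGATATTACTCTAACTGAAA-3'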